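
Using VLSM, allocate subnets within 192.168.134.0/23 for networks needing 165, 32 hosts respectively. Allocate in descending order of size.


165 hosts -> /24 (254 usable): 192.168.134.0/24
32 hosts -> /26 (62 usable): 192.168.135.0/26
Allocation: 192.168.134.0/24 (165 hosts, 254 usable); 192.168.135.0/26 (32 hosts, 62 usable)


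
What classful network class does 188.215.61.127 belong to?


First octet: 188
Binary: 10111100
10xxxxxx -> Class B (128-191)
Class B, default mask 255.255.0.0 (/16)


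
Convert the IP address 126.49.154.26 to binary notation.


126 = 01111110
49 = 00110001
154 = 10011010
26 = 00011010
Binary: 01111110.00110001.10011010.00011010


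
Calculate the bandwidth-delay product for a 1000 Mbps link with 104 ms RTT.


BDP = bandwidth * RTT
= 1000 Mbps * 104 ms
= 1000 * 1e6 * 104 / 1000 bits
= 104000000 bits
= 13000000 bytes
= 12695.3125 KB
BDP = 104000000 bits (13000000 bytes)


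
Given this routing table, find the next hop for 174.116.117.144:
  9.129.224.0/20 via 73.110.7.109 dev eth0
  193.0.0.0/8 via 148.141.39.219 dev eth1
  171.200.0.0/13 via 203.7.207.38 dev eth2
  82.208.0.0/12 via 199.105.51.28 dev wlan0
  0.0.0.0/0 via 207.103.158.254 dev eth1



Longest prefix match for 174.116.117.144:
  /20 9.129.224.0: no
  /8 193.0.0.0: no
  /13 171.200.0.0: no
  /12 82.208.0.0: no
  /0 0.0.0.0: MATCH
Selected: next-hop 207.103.158.254 via eth1 (matched /0)


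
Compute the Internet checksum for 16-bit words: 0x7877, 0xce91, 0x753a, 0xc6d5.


Sum all words (with carry folding):
+ 0x7877 = 0x7877
+ 0xce91 = 0x4709
+ 0x753a = 0xbc43
+ 0xc6d5 = 0x8319
One's complement: ~0x8319
Checksum = 0x7ce6


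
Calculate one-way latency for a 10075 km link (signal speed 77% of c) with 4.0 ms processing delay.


Speed = 0.77 * 3e5 km/s = 231000 km/s
Propagation delay = 10075 / 231000 = 0.0436 s = 43.6147 ms
Processing delay = 4.0 ms
Total one-way latency = 47.6147 ms


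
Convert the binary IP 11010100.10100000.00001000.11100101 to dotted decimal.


11010100 = 212
10100000 = 160
00001000 = 8
11100101 = 229
IP: 212.160.8.229


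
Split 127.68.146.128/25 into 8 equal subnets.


New prefix = 25 + 3 = 28
Each subnet has 16 addresses
  127.68.146.128/28
  127.68.146.144/28
  127.68.146.160/28
  127.68.146.176/28
  127.68.146.192/28
  127.68.146.208/28
  127.68.146.224/28
  127.68.146.240/28
Subnets: 127.68.146.128/28, 127.68.146.144/28, 127.68.146.160/28, 127.68.146.176/28, 127.68.146.192/28, 127.68.146.208/28, 127.68.146.224/28, 127.68.146.240/28


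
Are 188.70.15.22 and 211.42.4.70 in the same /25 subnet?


Mask: 255.255.255.128
188.70.15.22 AND mask = 188.70.15.0
211.42.4.70 AND mask = 211.42.4.0
No, different subnets (188.70.15.0 vs 211.42.4.0)


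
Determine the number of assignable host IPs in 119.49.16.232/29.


Host bits = 32 - 29 = 3
Total addresses = 2^3 = 8
Usable = total - 2 (network and broadcast)
Usable hosts: 6


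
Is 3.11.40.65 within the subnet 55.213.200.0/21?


Subnet network: 55.213.200.0
Test IP AND mask: 3.11.40.0
No, 3.11.40.65 is not in 55.213.200.0/21


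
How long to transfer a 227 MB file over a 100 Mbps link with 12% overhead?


Effective throughput = 100 * (1 - 12/100) = 88 Mbps
File size in Mb = 227 * 8 = 1816 Mb
Time = 1816 / 88
Time = 20.6364 seconds


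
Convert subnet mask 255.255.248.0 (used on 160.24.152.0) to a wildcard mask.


Subnet mask: 255.255.248.0
Wildcard = 255.255.255.255 - subnet mask
255 - 255 = 0
255 - 255 = 0
255 - 248 = 7
255 - 0 = 255
Wildcard: 0.0.7.255


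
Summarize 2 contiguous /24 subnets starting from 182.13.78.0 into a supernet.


Original prefix: /24
Number of subnets: 2 = 2^1
New prefix = 24 - 1 = 23
Supernet: 182.13.78.0/23


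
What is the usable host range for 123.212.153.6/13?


Network: 123.208.0.0
Broadcast: 123.215.255.255
First usable = network + 1
Last usable = broadcast - 1
Range: 123.208.0.1 to 123.215.255.254


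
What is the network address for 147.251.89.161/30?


IP:   10010011.11111011.01011001.10100001
Mask: 11111111.11111111.11111111.11111100
AND operation:
Net:  10010011.11111011.01011001.10100000
Network: 147.251.89.160/30


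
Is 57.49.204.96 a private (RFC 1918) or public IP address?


RFC 1918 private ranges:
  10.0.0.0/8 (10.0.0.0 - 10.255.255.255)
  172.16.0.0/12 (172.16.0.0 - 172.31.255.255)
  192.168.0.0/16 (192.168.0.0 - 192.168.255.255)
Public (not in any RFC 1918 range)


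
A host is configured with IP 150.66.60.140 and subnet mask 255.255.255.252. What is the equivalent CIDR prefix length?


Binary: 11111111.11111111.11111111.11111100
Count leading 1s
Prefix: /30


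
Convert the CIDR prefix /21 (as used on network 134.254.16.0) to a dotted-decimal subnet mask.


/21 means 21 network bits, 11 host bits
Binary: 11111111111111111111100000000000
Mask: 255.255.248.0


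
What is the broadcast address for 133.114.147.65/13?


Network: 133.112.0.0/13
Host bits = 19
Set all host bits to 1:
Broadcast: 133.119.255.255


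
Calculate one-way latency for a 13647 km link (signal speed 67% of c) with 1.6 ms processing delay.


Speed = 0.67 * 3e5 km/s = 201000 km/s
Propagation delay = 13647 / 201000 = 0.0679 s = 67.8955 ms
Processing delay = 1.6 ms
Total one-way latency = 69.4955 ms


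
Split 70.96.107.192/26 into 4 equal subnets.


New prefix = 26 + 2 = 28
Each subnet has 16 addresses
  70.96.107.192/28
  70.96.107.208/28
  70.96.107.224/28
  70.96.107.240/28
Subnets: 70.96.107.192/28, 70.96.107.208/28, 70.96.107.224/28, 70.96.107.240/28


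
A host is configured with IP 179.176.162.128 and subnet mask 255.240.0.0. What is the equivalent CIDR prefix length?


Binary: 11111111.11110000.00000000.00000000
Count leading 1s
Prefix: /12


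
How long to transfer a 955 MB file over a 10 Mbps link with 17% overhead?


Effective throughput = 10 * (1 - 17/100) = 8.3 Mbps
File size in Mb = 955 * 8 = 7640 Mb
Time = 7640 / 8.3
Time = 920.4819 seconds


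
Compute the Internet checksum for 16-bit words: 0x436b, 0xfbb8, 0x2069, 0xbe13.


Sum all words (with carry folding):
+ 0x436b = 0x436b
+ 0xfbb8 = 0x3f24
+ 0x2069 = 0x5f8d
+ 0xbe13 = 0x1da1
One's complement: ~0x1da1
Checksum = 0xe25e


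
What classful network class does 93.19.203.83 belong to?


First octet: 93
Binary: 01011101
0xxxxxxx -> Class A (1-126)
Class A, default mask 255.0.0.0 (/8)


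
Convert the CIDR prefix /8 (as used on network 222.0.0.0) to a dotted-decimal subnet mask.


/8 means 8 network bits, 24 host bits
Binary: 11111111000000000000000000000000
Mask: 255.0.0.0


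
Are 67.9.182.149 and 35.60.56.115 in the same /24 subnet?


Mask: 255.255.255.0
67.9.182.149 AND mask = 67.9.182.0
35.60.56.115 AND mask = 35.60.56.0
No, different subnets (67.9.182.0 vs 35.60.56.0)


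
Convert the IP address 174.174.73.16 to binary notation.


174 = 10101110
174 = 10101110
73 = 01001001
16 = 00010000
Binary: 10101110.10101110.01001001.00010000


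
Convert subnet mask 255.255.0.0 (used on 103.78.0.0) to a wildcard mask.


Subnet mask: 255.255.0.0
Wildcard = 255.255.255.255 - subnet mask
255 - 255 = 0
255 - 255 = 0
255 - 0 = 255
255 - 0 = 255
Wildcard: 0.0.255.255


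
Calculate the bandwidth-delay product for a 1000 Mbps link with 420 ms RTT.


BDP = bandwidth * RTT
= 1000 Mbps * 420 ms
= 1000 * 1e6 * 420 / 1000 bits
= 420000000 bits
= 52500000 bytes
= 51269.5312 KB
BDP = 420000000 bits (52500000 bytes)


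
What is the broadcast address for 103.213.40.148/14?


Network: 103.212.0.0/14
Host bits = 18
Set all host bits to 1:
Broadcast: 103.215.255.255


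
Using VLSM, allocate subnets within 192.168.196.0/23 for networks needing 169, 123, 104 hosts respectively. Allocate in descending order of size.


169 hosts -> /24 (254 usable): 192.168.196.0/24
123 hosts -> /25 (126 usable): 192.168.197.0/25
104 hosts -> /25 (126 usable): 192.168.197.128/25
Allocation: 192.168.196.0/24 (169 hosts, 254 usable); 192.168.197.0/25 (123 hosts, 126 usable); 192.168.197.128/25 (104 hosts, 126 usable)


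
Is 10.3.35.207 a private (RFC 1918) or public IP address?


RFC 1918 private ranges:
  10.0.0.0/8 (10.0.0.0 - 10.255.255.255)
  172.16.0.0/12 (172.16.0.0 - 172.31.255.255)
  192.168.0.0/16 (192.168.0.0 - 192.168.255.255)
Private (in 10.0.0.0/8)


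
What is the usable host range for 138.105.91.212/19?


Network: 138.105.64.0
Broadcast: 138.105.95.255
First usable = network + 1
Last usable = broadcast - 1
Range: 138.105.64.1 to 138.105.95.254


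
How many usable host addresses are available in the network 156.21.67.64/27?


Host bits = 32 - 27 = 5
Total addresses = 2^5 = 32
Usable = total - 2 (network and broadcast)
Usable hosts: 30


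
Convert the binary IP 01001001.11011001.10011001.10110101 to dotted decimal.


01001001 = 73
11011001 = 217
10011001 = 153
10110101 = 181
IP: 73.217.153.181


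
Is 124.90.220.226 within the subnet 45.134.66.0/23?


Subnet network: 45.134.66.0
Test IP AND mask: 124.90.220.0
No, 124.90.220.226 is not in 45.134.66.0/23


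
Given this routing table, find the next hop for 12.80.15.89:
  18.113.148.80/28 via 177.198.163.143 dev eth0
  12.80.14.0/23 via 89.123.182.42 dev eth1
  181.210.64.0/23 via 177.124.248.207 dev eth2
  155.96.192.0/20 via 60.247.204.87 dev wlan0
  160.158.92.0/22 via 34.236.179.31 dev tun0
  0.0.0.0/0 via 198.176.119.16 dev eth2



Longest prefix match for 12.80.15.89:
  /28 18.113.148.80: no
  /23 12.80.14.0: MATCH
  /23 181.210.64.0: no
  /20 155.96.192.0: no
  /22 160.158.92.0: no
  /0 0.0.0.0: MATCH
Selected: next-hop 89.123.182.42 via eth1 (matched /23)


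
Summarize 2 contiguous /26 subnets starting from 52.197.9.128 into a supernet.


Original prefix: /26
Number of subnets: 2 = 2^1
New prefix = 26 - 1 = 25
Supernet: 52.197.9.128/25


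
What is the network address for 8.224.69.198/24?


IP:   00001000.11100000.01000101.11000110
Mask: 11111111.11111111.11111111.00000000
AND operation:
Net:  00001000.11100000.01000101.00000000
Network: 8.224.69.0/24


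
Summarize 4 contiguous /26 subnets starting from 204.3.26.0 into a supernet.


Original prefix: /26
Number of subnets: 4 = 2^2
New prefix = 26 - 2 = 24
Supernet: 204.3.26.0/24


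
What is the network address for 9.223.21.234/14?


IP:   00001001.11011111.00010101.11101010
Mask: 11111111.11111100.00000000.00000000
AND operation:
Net:  00001001.11011100.00000000.00000000
Network: 9.220.0.0/14


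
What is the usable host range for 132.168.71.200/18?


Network: 132.168.64.0
Broadcast: 132.168.127.255
First usable = network + 1
Last usable = broadcast - 1
Range: 132.168.64.1 to 132.168.127.254


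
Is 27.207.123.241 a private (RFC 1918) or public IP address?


RFC 1918 private ranges:
  10.0.0.0/8 (10.0.0.0 - 10.255.255.255)
  172.16.0.0/12 (172.16.0.0 - 172.31.255.255)
  192.168.0.0/16 (192.168.0.0 - 192.168.255.255)
Public (not in any RFC 1918 range)


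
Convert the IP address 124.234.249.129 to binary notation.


124 = 01111100
234 = 11101010
249 = 11111001
129 = 10000001
Binary: 01111100.11101010.11111001.10000001


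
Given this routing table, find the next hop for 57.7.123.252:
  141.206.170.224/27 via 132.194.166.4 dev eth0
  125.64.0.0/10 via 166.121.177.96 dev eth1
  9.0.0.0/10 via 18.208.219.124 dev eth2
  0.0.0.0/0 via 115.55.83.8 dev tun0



Longest prefix match for 57.7.123.252:
  /27 141.206.170.224: no
  /10 125.64.0.0: no
  /10 9.0.0.0: no
  /0 0.0.0.0: MATCH
Selected: next-hop 115.55.83.8 via tun0 (matched /0)


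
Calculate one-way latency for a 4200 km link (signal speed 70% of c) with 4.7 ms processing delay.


Speed = 0.7 * 3e5 km/s = 210000 km/s
Propagation delay = 4200 / 210000 = 0.02 s = 20 ms
Processing delay = 4.7 ms
Total one-way latency = 24.7 ms


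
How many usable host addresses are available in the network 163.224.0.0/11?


Host bits = 32 - 11 = 21
Total addresses = 2^21 = 2097152
Usable = total - 2 (network and broadcast)
Usable hosts: 2097150


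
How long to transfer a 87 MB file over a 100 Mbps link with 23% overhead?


Effective throughput = 100 * (1 - 23/100) = 77 Mbps
File size in Mb = 87 * 8 = 696 Mb
Time = 696 / 77
Time = 9.039 seconds


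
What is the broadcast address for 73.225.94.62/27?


Network: 73.225.94.32/27
Host bits = 5
Set all host bits to 1:
Broadcast: 73.225.94.63


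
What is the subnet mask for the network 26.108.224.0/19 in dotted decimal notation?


/19 means 19 network bits, 13 host bits
Binary: 11111111111111111110000000000000
Mask: 255.255.224.0


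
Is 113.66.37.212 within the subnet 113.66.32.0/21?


Subnet network: 113.66.32.0
Test IP AND mask: 113.66.32.0
Yes, 113.66.37.212 is in 113.66.32.0/21


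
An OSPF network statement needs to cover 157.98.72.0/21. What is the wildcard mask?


Subnet mask: 255.255.248.0
Wildcard = 255.255.255.255 - subnet mask
255 - 255 = 0
255 - 255 = 0
255 - 248 = 7
255 - 0 = 255
Wildcard: 0.0.7.255


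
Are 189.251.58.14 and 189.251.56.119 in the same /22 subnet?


Mask: 255.255.252.0
189.251.58.14 AND mask = 189.251.56.0
189.251.56.119 AND mask = 189.251.56.0
Yes, same subnet (189.251.56.0)


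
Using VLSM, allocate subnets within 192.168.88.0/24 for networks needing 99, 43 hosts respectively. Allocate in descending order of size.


99 hosts -> /25 (126 usable): 192.168.88.0/25
43 hosts -> /26 (62 usable): 192.168.88.128/26
Allocation: 192.168.88.0/25 (99 hosts, 126 usable); 192.168.88.128/26 (43 hosts, 62 usable)


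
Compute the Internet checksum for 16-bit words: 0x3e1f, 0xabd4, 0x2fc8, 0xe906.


Sum all words (with carry folding):
+ 0x3e1f = 0x3e1f
+ 0xabd4 = 0xe9f3
+ 0x2fc8 = 0x19bc
+ 0xe906 = 0x02c3
One's complement: ~0x02c3
Checksum = 0xfd3c


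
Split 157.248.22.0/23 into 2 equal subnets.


New prefix = 23 + 1 = 24
Each subnet has 256 addresses
  157.248.22.0/24
  157.248.23.0/24
Subnets: 157.248.22.0/24, 157.248.23.0/24


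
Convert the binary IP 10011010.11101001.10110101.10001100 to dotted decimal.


10011010 = 154
11101001 = 233
10110101 = 181
10001100 = 140
IP: 154.233.181.140


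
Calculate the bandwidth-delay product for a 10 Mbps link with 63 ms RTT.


BDP = bandwidth * RTT
= 10 Mbps * 63 ms
= 10 * 1e6 * 63 / 1000 bits
= 630000 bits
= 78750 bytes
= 76.9043 KB
BDP = 630000 bits (78750 bytes)


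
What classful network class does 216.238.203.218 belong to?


First octet: 216
Binary: 11011000
110xxxxx -> Class C (192-223)
Class C, default mask 255.255.255.0 (/24)


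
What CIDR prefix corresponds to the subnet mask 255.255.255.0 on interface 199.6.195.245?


Binary: 11111111.11111111.11111111.00000000
Count leading 1s
Prefix: /24


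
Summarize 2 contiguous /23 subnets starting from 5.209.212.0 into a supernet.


Original prefix: /23
Number of subnets: 2 = 2^1
New prefix = 23 - 1 = 22
Supernet: 5.209.212.0/22


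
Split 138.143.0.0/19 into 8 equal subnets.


New prefix = 19 + 3 = 22
Each subnet has 1024 addresses
  138.143.0.0/22
  138.143.4.0/22
  138.143.8.0/22
  138.143.12.0/22
  138.143.16.0/22
  138.143.20.0/22
  138.143.24.0/22
  138.143.28.0/22
Subnets: 138.143.0.0/22, 138.143.4.0/22, 138.143.8.0/22, 138.143.12.0/22, 138.143.16.0/22, 138.143.20.0/22, 138.143.24.0/22, 138.143.28.0/22


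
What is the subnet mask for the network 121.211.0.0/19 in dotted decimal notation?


/19 means 19 network bits, 13 host bits
Binary: 11111111111111111110000000000000
Mask: 255.255.224.0


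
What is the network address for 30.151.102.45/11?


IP:   00011110.10010111.01100110.00101101
Mask: 11111111.11100000.00000000.00000000
AND operation:
Net:  00011110.10000000.00000000.00000000
Network: 30.128.0.0/11


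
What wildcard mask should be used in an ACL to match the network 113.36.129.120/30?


Subnet mask: 255.255.255.252
Wildcard = 255.255.255.255 - subnet mask
255 - 255 = 0
255 - 255 = 0
255 - 255 = 0
255 - 252 = 3
Wildcard: 0.0.0.3


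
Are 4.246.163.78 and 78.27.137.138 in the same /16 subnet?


Mask: 255.255.0.0
4.246.163.78 AND mask = 4.246.0.0
78.27.137.138 AND mask = 78.27.0.0
No, different subnets (4.246.0.0 vs 78.27.0.0)


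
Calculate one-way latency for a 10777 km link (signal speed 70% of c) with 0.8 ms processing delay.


Speed = 0.7 * 3e5 km/s = 210000 km/s
Propagation delay = 10777 / 210000 = 0.0513 s = 51.319 ms
Processing delay = 0.8 ms
Total one-way latency = 52.119 ms


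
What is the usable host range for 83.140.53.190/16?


Network: 83.140.0.0
Broadcast: 83.140.255.255
First usable = network + 1
Last usable = broadcast - 1
Range: 83.140.0.1 to 83.140.255.254


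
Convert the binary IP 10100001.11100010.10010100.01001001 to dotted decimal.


10100001 = 161
11100010 = 226
10010100 = 148
01001001 = 73
IP: 161.226.148.73


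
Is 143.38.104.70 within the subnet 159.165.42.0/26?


Subnet network: 159.165.42.0
Test IP AND mask: 143.38.104.64
No, 143.38.104.70 is not in 159.165.42.0/26


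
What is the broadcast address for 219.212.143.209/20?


Network: 219.212.128.0/20
Host bits = 12
Set all host bits to 1:
Broadcast: 219.212.143.255


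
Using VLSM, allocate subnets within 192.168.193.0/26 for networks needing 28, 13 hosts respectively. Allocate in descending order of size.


28 hosts -> /27 (30 usable): 192.168.193.0/27
13 hosts -> /28 (14 usable): 192.168.193.32/28
Allocation: 192.168.193.0/27 (28 hosts, 30 usable); 192.168.193.32/28 (13 hosts, 14 usable)


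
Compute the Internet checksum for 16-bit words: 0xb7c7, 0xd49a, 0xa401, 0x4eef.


Sum all words (with carry folding):
+ 0xb7c7 = 0xb7c7
+ 0xd49a = 0x8c62
+ 0xa401 = 0x3064
+ 0x4eef = 0x7f53
One's complement: ~0x7f53
Checksum = 0x80ac


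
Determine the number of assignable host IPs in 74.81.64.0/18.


Host bits = 32 - 18 = 14
Total addresses = 2^14 = 16384
Usable = total - 2 (network and broadcast)
Usable hosts: 16382


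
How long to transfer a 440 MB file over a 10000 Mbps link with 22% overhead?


Effective throughput = 10000 * (1 - 22/100) = 7800 Mbps
File size in Mb = 440 * 8 = 3520 Mb
Time = 3520 / 7800
Time = 0.4513 seconds


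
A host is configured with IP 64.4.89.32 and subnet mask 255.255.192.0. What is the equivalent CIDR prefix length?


Binary: 11111111.11111111.11000000.00000000
Count leading 1s
Prefix: /18


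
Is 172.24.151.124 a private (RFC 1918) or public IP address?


RFC 1918 private ranges:
  10.0.0.0/8 (10.0.0.0 - 10.255.255.255)
  172.16.0.0/12 (172.16.0.0 - 172.31.255.255)
  192.168.0.0/16 (192.168.0.0 - 192.168.255.255)
Private (in 172.16.0.0/12)


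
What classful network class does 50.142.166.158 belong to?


First octet: 50
Binary: 00110010
0xxxxxxx -> Class A (1-126)
Class A, default mask 255.0.0.0 (/8)


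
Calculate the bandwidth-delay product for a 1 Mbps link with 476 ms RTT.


BDP = bandwidth * RTT
= 1 Mbps * 476 ms
= 1 * 1e6 * 476 / 1000 bits
= 476000 bits
= 59500 bytes
= 58.1055 KB
BDP = 476000 bits (59500 bytes)


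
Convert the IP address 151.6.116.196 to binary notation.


151 = 10010111
6 = 00000110
116 = 01110100
196 = 11000100
Binary: 10010111.00000110.01110100.11000100


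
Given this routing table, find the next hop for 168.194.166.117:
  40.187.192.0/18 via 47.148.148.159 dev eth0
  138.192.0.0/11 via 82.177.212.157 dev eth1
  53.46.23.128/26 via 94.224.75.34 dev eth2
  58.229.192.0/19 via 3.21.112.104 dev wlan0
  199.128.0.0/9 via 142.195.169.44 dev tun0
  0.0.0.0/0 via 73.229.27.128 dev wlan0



Longest prefix match for 168.194.166.117:
  /18 40.187.192.0: no
  /11 138.192.0.0: no
  /26 53.46.23.128: no
  /19 58.229.192.0: no
  /9 199.128.0.0: no
  /0 0.0.0.0: MATCH
Selected: next-hop 73.229.27.128 via wlan0 (matched /0)


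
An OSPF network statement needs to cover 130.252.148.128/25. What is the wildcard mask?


Subnet mask: 255.255.255.128
Wildcard = 255.255.255.255 - subnet mask
255 - 255 = 0
255 - 255 = 0
255 - 255 = 0
255 - 128 = 127
Wildcard: 0.0.0.127


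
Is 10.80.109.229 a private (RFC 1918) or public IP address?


RFC 1918 private ranges:
  10.0.0.0/8 (10.0.0.0 - 10.255.255.255)
  172.16.0.0/12 (172.16.0.0 - 172.31.255.255)
  192.168.0.0/16 (192.168.0.0 - 192.168.255.255)
Private (in 10.0.0.0/8)


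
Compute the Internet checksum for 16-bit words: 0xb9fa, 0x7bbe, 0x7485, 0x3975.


Sum all words (with carry folding):
+ 0xb9fa = 0xb9fa
+ 0x7bbe = 0x35b9
+ 0x7485 = 0xaa3e
+ 0x3975 = 0xe3b3
One's complement: ~0xe3b3
Checksum = 0x1c4c


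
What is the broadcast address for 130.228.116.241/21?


Network: 130.228.112.0/21
Host bits = 11
Set all host bits to 1:
Broadcast: 130.228.119.255


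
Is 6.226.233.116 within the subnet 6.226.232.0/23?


Subnet network: 6.226.232.0
Test IP AND mask: 6.226.232.0
Yes, 6.226.233.116 is in 6.226.232.0/23


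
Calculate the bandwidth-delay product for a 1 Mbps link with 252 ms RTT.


BDP = bandwidth * RTT
= 1 Mbps * 252 ms
= 1 * 1e6 * 252 / 1000 bits
= 252000 bits
= 31500 bytes
= 30.7617 KB
BDP = 252000 bits (31500 bytes)


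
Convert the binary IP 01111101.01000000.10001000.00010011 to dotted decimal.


01111101 = 125
01000000 = 64
10001000 = 136
00010011 = 19
IP: 125.64.136.19


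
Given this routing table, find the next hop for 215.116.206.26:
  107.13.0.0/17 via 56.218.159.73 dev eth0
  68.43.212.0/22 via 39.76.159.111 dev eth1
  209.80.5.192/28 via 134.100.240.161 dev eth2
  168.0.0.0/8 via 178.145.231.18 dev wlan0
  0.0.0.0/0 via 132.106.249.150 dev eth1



Longest prefix match for 215.116.206.26:
  /17 107.13.0.0: no
  /22 68.43.212.0: no
  /28 209.80.5.192: no
  /8 168.0.0.0: no
  /0 0.0.0.0: MATCH
Selected: next-hop 132.106.249.150 via eth1 (matched /0)


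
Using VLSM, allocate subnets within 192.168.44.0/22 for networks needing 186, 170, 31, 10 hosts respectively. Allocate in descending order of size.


186 hosts -> /24 (254 usable): 192.168.44.0/24
170 hosts -> /24 (254 usable): 192.168.45.0/24
31 hosts -> /26 (62 usable): 192.168.46.0/26
10 hosts -> /28 (14 usable): 192.168.46.64/28
Allocation: 192.168.44.0/24 (186 hosts, 254 usable); 192.168.45.0/24 (170 hosts, 254 usable); 192.168.46.0/26 (31 hosts, 62 usable); 192.168.46.64/28 (10 hosts, 14 usable)


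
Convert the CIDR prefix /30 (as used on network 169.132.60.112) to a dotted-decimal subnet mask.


/30 means 30 network bits, 2 host bits
Binary: 11111111111111111111111111111100
Mask: 255.255.255.252


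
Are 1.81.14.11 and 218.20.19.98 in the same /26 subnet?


Mask: 255.255.255.192
1.81.14.11 AND mask = 1.81.14.0
218.20.19.98 AND mask = 218.20.19.64
No, different subnets (1.81.14.0 vs 218.20.19.64)


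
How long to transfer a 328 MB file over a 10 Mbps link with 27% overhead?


Effective throughput = 10 * (1 - 27/100) = 7.3 Mbps
File size in Mb = 328 * 8 = 2624 Mb
Time = 2624 / 7.3
Time = 359.4521 seconds


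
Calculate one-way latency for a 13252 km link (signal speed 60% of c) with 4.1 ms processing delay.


Speed = 0.6 * 3e5 km/s = 180000 km/s
Propagation delay = 13252 / 180000 = 0.0736 s = 73.6222 ms
Processing delay = 4.1 ms
Total one-way latency = 77.7222 ms


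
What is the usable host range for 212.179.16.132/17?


Network: 212.179.0.0
Broadcast: 212.179.127.255
First usable = network + 1
Last usable = broadcast - 1
Range: 212.179.0.1 to 212.179.127.254


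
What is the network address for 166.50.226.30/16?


IP:   10100110.00110010.11100010.00011110
Mask: 11111111.11111111.00000000.00000000
AND operation:
Net:  10100110.00110010.00000000.00000000
Network: 166.50.0.0/16


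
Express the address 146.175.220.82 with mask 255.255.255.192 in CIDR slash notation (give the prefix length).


Binary: 11111111.11111111.11111111.11000000
Count leading 1s
Prefix: /26


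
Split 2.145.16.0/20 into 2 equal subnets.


New prefix = 20 + 1 = 21
Each subnet has 2048 addresses
  2.145.16.0/21
  2.145.24.0/21
Subnets: 2.145.16.0/21, 2.145.24.0/21


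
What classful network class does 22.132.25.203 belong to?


First octet: 22
Binary: 00010110
0xxxxxxx -> Class A (1-126)
Class A, default mask 255.0.0.0 (/8)


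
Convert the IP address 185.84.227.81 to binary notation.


185 = 10111001
84 = 01010100
227 = 11100011
81 = 01010001
Binary: 10111001.01010100.11100011.01010001


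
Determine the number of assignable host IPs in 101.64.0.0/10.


Host bits = 32 - 10 = 22
Total addresses = 2^22 = 4194304
Usable = total - 2 (network and broadcast)
Usable hosts: 4194302


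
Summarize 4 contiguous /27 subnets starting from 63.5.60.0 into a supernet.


Original prefix: /27
Number of subnets: 4 = 2^2
New prefix = 27 - 2 = 25
Supernet: 63.5.60.0/25


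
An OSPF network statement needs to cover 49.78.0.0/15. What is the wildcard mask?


Subnet mask: 255.254.0.0
Wildcard = 255.255.255.255 - subnet mask
255 - 255 = 0
255 - 254 = 1
255 - 0 = 255
255 - 0 = 255
Wildcard: 0.1.255.255


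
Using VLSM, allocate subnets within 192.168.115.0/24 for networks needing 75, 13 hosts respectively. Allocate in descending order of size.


75 hosts -> /25 (126 usable): 192.168.115.0/25
13 hosts -> /28 (14 usable): 192.168.115.128/28
Allocation: 192.168.115.0/25 (75 hosts, 126 usable); 192.168.115.128/28 (13 hosts, 14 usable)


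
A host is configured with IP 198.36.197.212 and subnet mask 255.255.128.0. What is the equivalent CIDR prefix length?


Binary: 11111111.11111111.10000000.00000000
Count leading 1s
Prefix: /17


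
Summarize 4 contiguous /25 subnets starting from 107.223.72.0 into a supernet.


Original prefix: /25
Number of subnets: 4 = 2^2
New prefix = 25 - 2 = 23
Supernet: 107.223.72.0/23


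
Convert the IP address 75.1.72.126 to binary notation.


75 = 01001011
1 = 00000001
72 = 01001000
126 = 01111110
Binary: 01001011.00000001.01001000.01111110


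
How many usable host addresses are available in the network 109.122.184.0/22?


Host bits = 32 - 22 = 10
Total addresses = 2^10 = 1024
Usable = total - 2 (network and broadcast)
Usable hosts: 1022


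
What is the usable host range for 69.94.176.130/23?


Network: 69.94.176.0
Broadcast: 69.94.177.255
First usable = network + 1
Last usable = broadcast - 1
Range: 69.94.176.1 to 69.94.177.254


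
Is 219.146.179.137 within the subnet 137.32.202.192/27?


Subnet network: 137.32.202.192
Test IP AND mask: 219.146.179.128
No, 219.146.179.137 is not in 137.32.202.192/27


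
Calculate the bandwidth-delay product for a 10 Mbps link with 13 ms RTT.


BDP = bandwidth * RTT
= 10 Mbps * 13 ms
= 10 * 1e6 * 13 / 1000 bits
= 130000 bits
= 16250 bytes
= 15.8691 KB
BDP = 130000 bits (16250 bytes)


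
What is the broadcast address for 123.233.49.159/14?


Network: 123.232.0.0/14
Host bits = 18
Set all host bits to 1:
Broadcast: 123.235.255.255


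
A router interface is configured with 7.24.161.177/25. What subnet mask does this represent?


/25 means 25 network bits, 7 host bits
Binary: 11111111111111111111111110000000
Mask: 255.255.255.128


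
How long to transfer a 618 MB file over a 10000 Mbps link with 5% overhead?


Effective throughput = 10000 * (1 - 5/100) = 9500 Mbps
File size in Mb = 618 * 8 = 4944 Mb
Time = 4944 / 9500
Time = 0.5204 seconds


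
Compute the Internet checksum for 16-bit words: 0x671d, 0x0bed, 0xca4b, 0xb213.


Sum all words (with carry folding):
+ 0x671d = 0x671d
+ 0x0bed = 0x730a
+ 0xca4b = 0x3d56
+ 0xb213 = 0xef69
One's complement: ~0xef69
Checksum = 0x1096


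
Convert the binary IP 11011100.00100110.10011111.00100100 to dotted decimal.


11011100 = 220
00100110 = 38
10011111 = 159
00100100 = 36
IP: 220.38.159.36


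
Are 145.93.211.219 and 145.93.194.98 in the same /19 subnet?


Mask: 255.255.224.0
145.93.211.219 AND mask = 145.93.192.0
145.93.194.98 AND mask = 145.93.192.0
Yes, same subnet (145.93.192.0)


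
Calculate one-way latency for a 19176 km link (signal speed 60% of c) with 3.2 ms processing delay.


Speed = 0.6 * 3e5 km/s = 180000 km/s
Propagation delay = 19176 / 180000 = 0.1065 s = 106.5333 ms
Processing delay = 3.2 ms
Total one-way latency = 109.7333 ms


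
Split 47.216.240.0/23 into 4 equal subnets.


New prefix = 23 + 2 = 25
Each subnet has 128 addresses
  47.216.240.0/25
  47.216.240.128/25
  47.216.241.0/25
  47.216.241.128/25
Subnets: 47.216.240.0/25, 47.216.240.128/25, 47.216.241.0/25, 47.216.241.128/25


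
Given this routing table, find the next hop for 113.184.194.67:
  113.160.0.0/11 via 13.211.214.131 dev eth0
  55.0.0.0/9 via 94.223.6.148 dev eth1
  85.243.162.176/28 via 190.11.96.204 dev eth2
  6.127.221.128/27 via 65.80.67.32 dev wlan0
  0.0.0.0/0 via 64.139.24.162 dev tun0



Longest prefix match for 113.184.194.67:
  /11 113.160.0.0: MATCH
  /9 55.0.0.0: no
  /28 85.243.162.176: no
  /27 6.127.221.128: no
  /0 0.0.0.0: MATCH
Selected: next-hop 13.211.214.131 via eth0 (matched /11)


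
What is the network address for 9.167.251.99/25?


IP:   00001001.10100111.11111011.01100011
Mask: 11111111.11111111.11111111.10000000
AND operation:
Net:  00001001.10100111.11111011.00000000
Network: 9.167.251.0/25


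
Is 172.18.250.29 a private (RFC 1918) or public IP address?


RFC 1918 private ranges:
  10.0.0.0/8 (10.0.0.0 - 10.255.255.255)
  172.16.0.0/12 (172.16.0.0 - 172.31.255.255)
  192.168.0.0/16 (192.168.0.0 - 192.168.255.255)
Private (in 172.16.0.0/12)


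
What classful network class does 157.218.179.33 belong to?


First octet: 157
Binary: 10011101
10xxxxxx -> Class B (128-191)
Class B, default mask 255.255.0.0 (/16)


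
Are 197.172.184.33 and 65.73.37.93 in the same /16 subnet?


Mask: 255.255.0.0
197.172.184.33 AND mask = 197.172.0.0
65.73.37.93 AND mask = 65.73.0.0
No, different subnets (197.172.0.0 vs 65.73.0.0)


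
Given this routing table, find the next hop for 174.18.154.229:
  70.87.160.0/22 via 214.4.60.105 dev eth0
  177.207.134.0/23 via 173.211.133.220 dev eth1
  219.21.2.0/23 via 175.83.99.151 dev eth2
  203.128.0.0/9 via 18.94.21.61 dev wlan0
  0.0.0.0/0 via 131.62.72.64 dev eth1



Longest prefix match for 174.18.154.229:
  /22 70.87.160.0: no
  /23 177.207.134.0: no
  /23 219.21.2.0: no
  /9 203.128.0.0: no
  /0 0.0.0.0: MATCH
Selected: next-hop 131.62.72.64 via eth1 (matched /0)


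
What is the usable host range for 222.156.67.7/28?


Network: 222.156.67.0
Broadcast: 222.156.67.15
First usable = network + 1
Last usable = broadcast - 1
Range: 222.156.67.1 to 222.156.67.14


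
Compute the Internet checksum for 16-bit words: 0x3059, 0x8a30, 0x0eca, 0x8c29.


Sum all words (with carry folding):
+ 0x3059 = 0x3059
+ 0x8a30 = 0xba89
+ 0x0eca = 0xc953
+ 0x8c29 = 0x557d
One's complement: ~0x557d
Checksum = 0xaa82


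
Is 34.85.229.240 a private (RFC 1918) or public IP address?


RFC 1918 private ranges:
  10.0.0.0/8 (10.0.0.0 - 10.255.255.255)
  172.16.0.0/12 (172.16.0.0 - 172.31.255.255)
  192.168.0.0/16 (192.168.0.0 - 192.168.255.255)
Public (not in any RFC 1918 range)


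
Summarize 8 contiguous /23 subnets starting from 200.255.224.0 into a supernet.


Original prefix: /23
Number of subnets: 8 = 2^3
New prefix = 23 - 3 = 20
Supernet: 200.255.224.0/20


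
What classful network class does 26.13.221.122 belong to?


First octet: 26
Binary: 00011010
0xxxxxxx -> Class A (1-126)
Class A, default mask 255.0.0.0 (/8)


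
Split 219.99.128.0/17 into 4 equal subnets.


New prefix = 17 + 2 = 19
Each subnet has 8192 addresses
  219.99.128.0/19
  219.99.160.0/19
  219.99.192.0/19
  219.99.224.0/19
Subnets: 219.99.128.0/19, 219.99.160.0/19, 219.99.192.0/19, 219.99.224.0/19


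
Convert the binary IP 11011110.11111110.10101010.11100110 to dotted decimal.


11011110 = 222
11111110 = 254
10101010 = 170
11100110 = 230
IP: 222.254.170.230


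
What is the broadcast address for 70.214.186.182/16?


Network: 70.214.0.0/16
Host bits = 16
Set all host bits to 1:
Broadcast: 70.214.255.255


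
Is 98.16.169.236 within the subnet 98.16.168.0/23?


Subnet network: 98.16.168.0
Test IP AND mask: 98.16.168.0
Yes, 98.16.169.236 is in 98.16.168.0/23


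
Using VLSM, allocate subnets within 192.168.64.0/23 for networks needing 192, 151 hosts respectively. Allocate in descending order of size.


192 hosts -> /24 (254 usable): 192.168.64.0/24
151 hosts -> /24 (254 usable): 192.168.65.0/24
Allocation: 192.168.64.0/24 (192 hosts, 254 usable); 192.168.65.0/24 (151 hosts, 254 usable)


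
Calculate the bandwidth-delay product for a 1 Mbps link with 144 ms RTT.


BDP = bandwidth * RTT
= 1 Mbps * 144 ms
= 1 * 1e6 * 144 / 1000 bits
= 144000 bits
= 18000 bytes
= 17.5781 KB
BDP = 144000 bits (18000 bytes)


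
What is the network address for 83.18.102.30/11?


IP:   01010011.00010010.01100110.00011110
Mask: 11111111.11100000.00000000.00000000
AND operation:
Net:  01010011.00000000.00000000.00000000
Network: 83.0.0.0/11


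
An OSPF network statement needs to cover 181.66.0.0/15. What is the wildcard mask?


Subnet mask: 255.254.0.0
Wildcard = 255.255.255.255 - subnet mask
255 - 255 = 0
255 - 254 = 1
255 - 0 = 255
255 - 0 = 255
Wildcard: 0.1.255.255


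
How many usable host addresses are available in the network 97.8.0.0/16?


Host bits = 32 - 16 = 16
Total addresses = 2^16 = 65536
Usable = total - 2 (network and broadcast)
Usable hosts: 65534


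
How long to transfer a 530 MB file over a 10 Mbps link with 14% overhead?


Effective throughput = 10 * (1 - 14/100) = 8.6 Mbps
File size in Mb = 530 * 8 = 4240 Mb
Time = 4240 / 8.6
Time = 493.0233 seconds


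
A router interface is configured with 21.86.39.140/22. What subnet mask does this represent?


/22 means 22 network bits, 10 host bits
Binary: 11111111111111111111110000000000
Mask: 255.255.252.0


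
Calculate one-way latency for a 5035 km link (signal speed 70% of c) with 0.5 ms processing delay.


Speed = 0.7 * 3e5 km/s = 210000 km/s
Propagation delay = 5035 / 210000 = 0.024 s = 23.9762 ms
Processing delay = 0.5 ms
Total one-way latency = 24.4762 ms


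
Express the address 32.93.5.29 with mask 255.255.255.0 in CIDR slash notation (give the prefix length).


Binary: 11111111.11111111.11111111.00000000
Count leading 1s
Prefix: /24


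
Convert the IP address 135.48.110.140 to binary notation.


135 = 10000111
48 = 00110000
110 = 01101110
140 = 10001100
Binary: 10000111.00110000.01101110.10001100


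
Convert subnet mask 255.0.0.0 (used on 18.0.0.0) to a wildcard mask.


Subnet mask: 255.0.0.0
Wildcard = 255.255.255.255 - subnet mask
255 - 255 = 0
255 - 0 = 255
255 - 0 = 255
255 - 0 = 255
Wildcard: 0.255.255.255


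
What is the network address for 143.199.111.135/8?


IP:   10001111.11000111.01101111.10000111
Mask: 11111111.00000000.00000000.00000000
AND operation:
Net:  10001111.00000000.00000000.00000000
Network: 143.0.0.0/8


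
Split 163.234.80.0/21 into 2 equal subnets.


New prefix = 21 + 1 = 22
Each subnet has 1024 addresses
  163.234.80.0/22
  163.234.84.0/22
Subnets: 163.234.80.0/22, 163.234.84.0/22


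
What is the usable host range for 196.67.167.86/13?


Network: 196.64.0.0
Broadcast: 196.71.255.255
First usable = network + 1
Last usable = broadcast - 1
Range: 196.64.0.1 to 196.71.255.254


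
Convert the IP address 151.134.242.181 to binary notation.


151 = 10010111
134 = 10000110
242 = 11110010
181 = 10110101
Binary: 10010111.10000110.11110010.10110101


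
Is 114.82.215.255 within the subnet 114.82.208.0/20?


Subnet network: 114.82.208.0
Test IP AND mask: 114.82.208.0
Yes, 114.82.215.255 is in 114.82.208.0/20


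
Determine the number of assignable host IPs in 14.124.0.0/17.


Host bits = 32 - 17 = 15
Total addresses = 2^15 = 32768
Usable = total - 2 (network and broadcast)
Usable hosts: 32766


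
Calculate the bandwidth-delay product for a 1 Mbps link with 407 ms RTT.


BDP = bandwidth * RTT
= 1 Mbps * 407 ms
= 1 * 1e6 * 407 / 1000 bits
= 407000 bits
= 50875 bytes
= 49.6826 KB
BDP = 407000 bits (50875 bytes)


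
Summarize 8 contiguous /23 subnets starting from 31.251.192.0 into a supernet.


Original prefix: /23
Number of subnets: 8 = 2^3
New prefix = 23 - 3 = 20
Supernet: 31.251.192.0/20


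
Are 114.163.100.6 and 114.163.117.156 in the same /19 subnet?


Mask: 255.255.224.0
114.163.100.6 AND mask = 114.163.96.0
114.163.117.156 AND mask = 114.163.96.0
Yes, same subnet (114.163.96.0)


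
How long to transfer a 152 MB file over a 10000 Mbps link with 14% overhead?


Effective throughput = 10000 * (1 - 14/100) = 8600 Mbps
File size in Mb = 152 * 8 = 1216 Mb
Time = 1216 / 8600
Time = 0.1414 seconds


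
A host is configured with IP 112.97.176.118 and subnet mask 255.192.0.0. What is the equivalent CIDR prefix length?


Binary: 11111111.11000000.00000000.00000000
Count leading 1s
Prefix: /10


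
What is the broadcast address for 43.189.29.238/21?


Network: 43.189.24.0/21
Host bits = 11
Set all host bits to 1:
Broadcast: 43.189.31.255


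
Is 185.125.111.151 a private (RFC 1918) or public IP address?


RFC 1918 private ranges:
  10.0.0.0/8 (10.0.0.0 - 10.255.255.255)
  172.16.0.0/12 (172.16.0.0 - 172.31.255.255)
  192.168.0.0/16 (192.168.0.0 - 192.168.255.255)
Public (not in any RFC 1918 range)


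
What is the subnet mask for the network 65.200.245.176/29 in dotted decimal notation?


/29 means 29 network bits, 3 host bits
Binary: 11111111111111111111111111111000
Mask: 255.255.255.248


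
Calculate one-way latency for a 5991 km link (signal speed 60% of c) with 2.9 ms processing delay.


Speed = 0.6 * 3e5 km/s = 180000 km/s
Propagation delay = 5991 / 180000 = 0.0333 s = 33.2833 ms
Processing delay = 2.9 ms
Total one-way latency = 36.1833 ms


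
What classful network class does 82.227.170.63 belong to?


First octet: 82
Binary: 01010010
0xxxxxxx -> Class A (1-126)
Class A, default mask 255.0.0.0 (/8)


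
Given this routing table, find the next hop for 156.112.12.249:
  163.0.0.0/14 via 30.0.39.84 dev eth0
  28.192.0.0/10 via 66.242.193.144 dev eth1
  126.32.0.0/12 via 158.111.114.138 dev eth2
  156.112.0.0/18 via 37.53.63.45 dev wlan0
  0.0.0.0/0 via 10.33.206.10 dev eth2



Longest prefix match for 156.112.12.249:
  /14 163.0.0.0: no
  /10 28.192.0.0: no
  /12 126.32.0.0: no
  /18 156.112.0.0: MATCH
  /0 0.0.0.0: MATCH
Selected: next-hop 37.53.63.45 via wlan0 (matched /18)


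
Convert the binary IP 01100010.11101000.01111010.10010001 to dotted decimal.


01100010 = 98
11101000 = 232
01111010 = 122
10010001 = 145
IP: 98.232.122.145


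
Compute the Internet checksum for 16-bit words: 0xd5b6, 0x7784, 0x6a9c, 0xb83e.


Sum all words (with carry folding):
+ 0xd5b6 = 0xd5b6
+ 0x7784 = 0x4d3b
+ 0x6a9c = 0xb7d7
+ 0xb83e = 0x7016
One's complement: ~0x7016
Checksum = 0x8fe9


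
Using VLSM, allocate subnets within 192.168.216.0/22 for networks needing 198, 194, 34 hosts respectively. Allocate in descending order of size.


198 hosts -> /24 (254 usable): 192.168.216.0/24
194 hosts -> /24 (254 usable): 192.168.217.0/24
34 hosts -> /26 (62 usable): 192.168.218.0/26
Allocation: 192.168.216.0/24 (198 hosts, 254 usable); 192.168.217.0/24 (194 hosts, 254 usable); 192.168.218.0/26 (34 hosts, 62 usable)


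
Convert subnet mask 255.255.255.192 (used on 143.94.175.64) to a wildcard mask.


Subnet mask: 255.255.255.192
Wildcard = 255.255.255.255 - subnet mask
255 - 255 = 0
255 - 255 = 0
255 - 255 = 0
255 - 192 = 63
Wildcard: 0.0.0.63


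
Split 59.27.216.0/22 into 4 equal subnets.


New prefix = 22 + 2 = 24
Each subnet has 256 addresses
  59.27.216.0/24
  59.27.217.0/24
  59.27.218.0/24
  59.27.219.0/24
Subnets: 59.27.216.0/24, 59.27.217.0/24, 59.27.218.0/24, 59.27.219.0/24


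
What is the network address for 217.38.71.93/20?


IP:   11011001.00100110.01000111.01011101
Mask: 11111111.11111111.11110000.00000000
AND operation:
Net:  11011001.00100110.01000000.00000000
Network: 217.38.64.0/20
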